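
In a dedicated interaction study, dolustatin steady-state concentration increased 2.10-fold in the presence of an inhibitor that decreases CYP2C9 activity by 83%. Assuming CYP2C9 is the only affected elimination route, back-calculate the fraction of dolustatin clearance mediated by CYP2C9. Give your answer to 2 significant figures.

0.63

Let x = fm,CYP2C9. Because steady-state concentration ∝ 1/CL, relative clearance fell to 1/2.10 = 0.4762.
Setting x·0.17 + (1 − x) = 0.4762 and solving: x = (0.4762 − 1)/(0.17 − 1) = 0.63.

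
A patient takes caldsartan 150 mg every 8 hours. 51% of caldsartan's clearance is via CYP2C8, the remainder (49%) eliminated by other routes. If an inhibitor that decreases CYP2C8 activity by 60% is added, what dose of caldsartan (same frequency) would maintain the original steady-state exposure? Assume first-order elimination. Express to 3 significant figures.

CYP2C8: 0.51 × 0.4 = 0.204
Other: 0.49 (unchanged)
CL_new/CL_old = 0.204 + 0.49 = 0.694.
To maintain the same steady-state level, dose must scale with clearance: new dose = 150 × 0.694 = 104 mg.

104 mg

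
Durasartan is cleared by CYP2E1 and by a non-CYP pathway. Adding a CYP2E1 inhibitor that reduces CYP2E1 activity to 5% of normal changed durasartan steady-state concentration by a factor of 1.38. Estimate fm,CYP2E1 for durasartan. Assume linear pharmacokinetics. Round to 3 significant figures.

Let x = fm,CYP2E1. Because steady-state concentration ∝ 1/CL, relative clearance fell to 1/1.38 = 0.7246.
Only the CYP2E1 route changed, so 0.7246 = x·0.05 + (1 − x), giving x = 0.290.

0.290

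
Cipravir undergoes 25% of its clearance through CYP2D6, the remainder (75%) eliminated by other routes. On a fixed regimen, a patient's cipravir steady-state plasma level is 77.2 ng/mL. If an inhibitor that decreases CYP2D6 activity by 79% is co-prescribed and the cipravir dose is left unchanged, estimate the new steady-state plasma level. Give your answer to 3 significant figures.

The CYP2D6 pathway (25% of clearance) falls to 0.21× activity: 0.25 × 0.21 = 0.0525.
The remaining 75% of clearance is unaffected.
CL_new/CL_old = 0.0525 + 0.75 = 0.8025.
With dosing unchanged, steady-state plasma level scales as 1/CL: 77.2 / 0.8025 = 96.2 ng/mL.

96.2 ng/mL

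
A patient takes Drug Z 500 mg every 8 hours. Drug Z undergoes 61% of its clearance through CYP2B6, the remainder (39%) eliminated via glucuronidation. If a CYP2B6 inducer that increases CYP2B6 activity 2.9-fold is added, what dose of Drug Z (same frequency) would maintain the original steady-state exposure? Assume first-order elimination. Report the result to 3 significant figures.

1.08 × 10³ mg

CYP2B6: 0.61 × 2.9 = 1.769
Other: 0.39 (unchanged)
New clearance relative to baseline: 1.769 + 0.39 = 2.159.
To maintain the same steady-state level, dose must scale with clearance: new dose = 500 × 2.159 = 1.08 × 10³ mg.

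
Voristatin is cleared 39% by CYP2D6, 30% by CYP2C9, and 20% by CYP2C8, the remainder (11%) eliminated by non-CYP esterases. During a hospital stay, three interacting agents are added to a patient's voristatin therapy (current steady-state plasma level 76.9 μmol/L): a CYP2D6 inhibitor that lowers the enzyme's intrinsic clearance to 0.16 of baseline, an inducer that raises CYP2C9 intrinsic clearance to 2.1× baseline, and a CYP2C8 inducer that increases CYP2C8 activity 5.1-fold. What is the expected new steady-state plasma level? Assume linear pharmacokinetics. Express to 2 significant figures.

42 μmol/L

CYP2D6: 0.39 × 0.16 = 0.0624
CYP2C9: 0.3 × 2.1 = 0.63
CYP2C8: 0.2 × 5.1 = 1.02
Other: 0.11 (unchanged)
CL_new/CL_old = 0.0624 + 0.63 + 1.02 + 0.11 = 1.8224.
Dividing the baseline by the relative clearance: 76.9 / 1.8224 = 42 μmol/L.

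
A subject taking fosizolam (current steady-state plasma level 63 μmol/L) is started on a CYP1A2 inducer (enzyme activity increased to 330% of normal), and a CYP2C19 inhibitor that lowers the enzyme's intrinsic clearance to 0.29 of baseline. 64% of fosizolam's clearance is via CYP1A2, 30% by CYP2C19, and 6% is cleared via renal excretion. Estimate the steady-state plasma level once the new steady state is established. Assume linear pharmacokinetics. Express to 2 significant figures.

The CYP1A2 pathway (64% of clearance) is boosted to 3.3× activity: 0.64 × 3.3 = 2.112.
The CYP2C19 pathway (30% of clearance) is reduced to 0.29× activity: 0.3 × 0.29 = 0.087.
The remaining 6% of clearance is unaffected.
CL_new/CL_old = 2.112 + 0.087 + 0.06 = 2.259.
New steady-state plasma level = 63 / 2.259 = 28 μmol/L (concentration scales inversely with clearance).

28 μmol/L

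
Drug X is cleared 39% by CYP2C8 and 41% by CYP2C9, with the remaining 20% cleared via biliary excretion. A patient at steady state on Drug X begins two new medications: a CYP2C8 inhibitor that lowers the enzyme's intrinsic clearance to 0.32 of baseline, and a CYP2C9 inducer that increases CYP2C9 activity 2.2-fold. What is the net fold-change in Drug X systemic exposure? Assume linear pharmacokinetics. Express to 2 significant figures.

0.82

CYP2C8: 0.39 × 0.32 = 0.1248
CYP2C9: 0.41 × 2.2 = 0.902
Other: 0.2 (unchanged)
Relative clearance = 0.1248 + 0.902 + 0.2 = 1.2268.
Systemic exposure ∝ 1/CL: fold-change = 1 / 1.2268 = 0.82.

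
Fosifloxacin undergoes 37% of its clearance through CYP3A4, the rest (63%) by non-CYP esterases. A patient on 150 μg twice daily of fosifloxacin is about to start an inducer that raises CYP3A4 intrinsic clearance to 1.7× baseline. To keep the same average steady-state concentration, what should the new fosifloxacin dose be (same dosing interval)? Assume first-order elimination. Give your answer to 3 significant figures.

CYP3A4: 0.37 × 1.7 = 0.629
Other: 0.63 (unchanged)
New clearance relative to baseline: 0.629 + 0.63 = 1.259.
Exposure is unchanged when dose changes in proportion to clearance. New dose = 150 μg × 1.259 = 189 μg.

189 μg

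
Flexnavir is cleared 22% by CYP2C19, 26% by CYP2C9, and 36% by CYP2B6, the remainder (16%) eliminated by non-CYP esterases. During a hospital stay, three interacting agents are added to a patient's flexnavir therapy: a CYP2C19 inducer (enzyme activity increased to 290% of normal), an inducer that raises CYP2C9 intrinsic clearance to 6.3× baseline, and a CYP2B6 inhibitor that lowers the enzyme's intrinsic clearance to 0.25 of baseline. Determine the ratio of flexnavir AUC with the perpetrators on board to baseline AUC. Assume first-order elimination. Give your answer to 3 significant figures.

The CYP2C19 pathway (22% of clearance) increases to 2.9× activity: 0.22 × 2.9 = 0.638.
The CYP2C9 pathway (26% of clearance) rises to 6.3× activity: 0.26 × 6.3 = 1.638.
The CYP2B6 pathway (36% of clearance) falls to 0.25× activity: 0.36 × 0.25 = 0.09.
The remaining 16% of clearance is unaffected.
Relative clearance = 0.638 + 1.638 + 0.09 + 0.16 = 2.526.
Because AUC varies inversely with clearance, the combined effect is 1 / 2.526 = 0.396.

0.396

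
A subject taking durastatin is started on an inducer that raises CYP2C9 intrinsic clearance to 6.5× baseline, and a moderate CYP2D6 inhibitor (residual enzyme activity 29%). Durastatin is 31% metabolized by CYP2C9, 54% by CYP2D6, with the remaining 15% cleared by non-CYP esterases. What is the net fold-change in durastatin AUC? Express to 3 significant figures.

0.431

The CYP2C9 pathway (31% of clearance) rises to 6.5× activity: 0.31 × 6.5 = 2.015.
The CYP2D6 pathway (54% of clearance) drops to 0.29× activity: 0.54 × 0.29 = 0.1566.
The remaining 15% of clearance is unaffected.
Relative clearance = 2.015 + 0.1566 + 0.15 = 2.3216.
Because AUC varies inversely with clearance, the combined effect is 1 / 2.3216 = 0.431.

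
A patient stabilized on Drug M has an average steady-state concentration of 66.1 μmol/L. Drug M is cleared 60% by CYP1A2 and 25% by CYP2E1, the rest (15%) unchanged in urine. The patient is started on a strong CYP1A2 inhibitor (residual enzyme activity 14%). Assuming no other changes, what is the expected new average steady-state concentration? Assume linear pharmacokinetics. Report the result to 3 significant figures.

CYP1A2: 0.6 × 0.14 = 0.084
CYP2E1: 0.25 (unchanged)
Other: 0.15 (unchanged)
Relative clearance = 0.084 + 0.25 + 0.15 = 0.484.
Average steady-state concentration ∝ 1/CL, so new value = 66.1 / 0.484 = 137 μmol/L.

137 μmol/L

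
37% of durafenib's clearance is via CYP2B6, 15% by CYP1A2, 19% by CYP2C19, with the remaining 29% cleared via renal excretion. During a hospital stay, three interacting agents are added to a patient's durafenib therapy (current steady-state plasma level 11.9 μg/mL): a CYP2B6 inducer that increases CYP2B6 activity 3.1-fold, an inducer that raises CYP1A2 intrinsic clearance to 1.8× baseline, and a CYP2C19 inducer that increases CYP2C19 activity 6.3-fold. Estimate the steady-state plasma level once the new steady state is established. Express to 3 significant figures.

The CYP2B6 pathway (37% of clearance) rises to 3.1× activity: 0.37 × 3.1 = 1.147.
The CYP1A2 pathway (15% of clearance) rises to 1.8× activity: 0.15 × 1.8 = 0.27.
The CYP2C19 pathway (19% of clearance) increases to 6.3× activity: 0.19 × 6.3 = 1.197.
The remaining 29% of clearance is unaffected.
New clearance relative to baseline: 1.147 + 0.27 + 1.197 + 0.29 = 2.904.
Steady-state plasma level ∝ 1/CL: new value = 11.9 / 2.904 = 4.10 μg/mL.

4.10 μg/mL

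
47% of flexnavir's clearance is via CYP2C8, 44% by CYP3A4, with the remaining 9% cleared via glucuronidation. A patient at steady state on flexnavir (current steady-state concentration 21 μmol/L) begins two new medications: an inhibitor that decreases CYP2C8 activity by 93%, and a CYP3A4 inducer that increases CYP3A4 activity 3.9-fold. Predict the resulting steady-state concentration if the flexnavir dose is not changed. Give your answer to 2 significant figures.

11 μmol/L

CYP2C8: 0.47 × 0.07 = 0.0329
CYP3A4: 0.44 × 3.9 = 1.716
Other: 0.09 (unchanged)
Relative clearance = 0.0329 + 1.716 + 0.09 = 1.8389.
Steady-state concentration ∝ 1/CL: new value = 21 / 1.8389 = 11 μmol/L.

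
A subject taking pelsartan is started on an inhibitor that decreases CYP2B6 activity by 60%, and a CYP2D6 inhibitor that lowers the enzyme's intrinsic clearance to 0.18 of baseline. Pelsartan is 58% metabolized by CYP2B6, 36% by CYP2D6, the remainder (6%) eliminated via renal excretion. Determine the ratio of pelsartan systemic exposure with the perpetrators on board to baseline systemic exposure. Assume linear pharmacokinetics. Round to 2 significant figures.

The CYP2B6 pathway (58% of clearance) drops to 0.4× activity: 0.58 × 0.4 = 0.232.
The CYP2D6 pathway (36% of clearance) drops to 0.18× activity: 0.36 × 0.18 = 0.0648.
Non-CYP routes (6%) are unchanged.
CL_new/CL_old = 0.232 + 0.0648 + 0.06 = 0.3568.
Systemic exposure ∝ 1/CL: fold-change = 1 / 0.3568 = 2.8.

2.8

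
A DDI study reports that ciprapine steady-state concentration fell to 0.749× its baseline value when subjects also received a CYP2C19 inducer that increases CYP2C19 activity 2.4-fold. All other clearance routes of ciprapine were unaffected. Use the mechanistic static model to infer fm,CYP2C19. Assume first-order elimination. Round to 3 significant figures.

Write x for the fraction cleared via CYP2C19. The observed steady-state concentration change means clearance rose to 1/0.749 = 1.335 of baseline.
Only the CYP2C19 route changed, so 1.335 = x·2.4 + (1 − x), giving x = 0.239.

0.239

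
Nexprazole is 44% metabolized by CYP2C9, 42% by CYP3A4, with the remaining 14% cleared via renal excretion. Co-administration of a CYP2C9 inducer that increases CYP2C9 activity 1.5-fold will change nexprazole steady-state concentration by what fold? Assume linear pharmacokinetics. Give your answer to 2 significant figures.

0.82

CYP2C9: 0.44 × 1.5 = 0.66
CYP3A4: 0.42 (unchanged)
Other: 0.14 (unchanged)
CL_new/CL_old = 0.66 + 0.42 + 0.14 = 1.22.
Steady-state concentration ratio = CL_old/CL_new = 1 / 1.22 = 0.82.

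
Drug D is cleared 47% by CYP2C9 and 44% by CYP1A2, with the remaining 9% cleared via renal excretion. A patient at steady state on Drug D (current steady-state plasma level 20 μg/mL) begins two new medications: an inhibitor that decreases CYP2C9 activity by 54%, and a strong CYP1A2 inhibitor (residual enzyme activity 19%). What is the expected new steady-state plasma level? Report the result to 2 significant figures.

The CYP2C9 pathway (47% of clearance) falls to 0.46× activity: 0.47 × 0.46 = 0.2162.
The CYP1A2 pathway (44% of clearance) is reduced to 0.19× activity: 0.44 × 0.19 = 0.0836.
The remaining 9% of clearance is unaffected.
Relative clearance = 0.2162 + 0.0836 + 0.09 = 0.3898.
Dividing the baseline by the relative clearance: 20 / 0.3898 = 51 μg/mL.

51 μg/mL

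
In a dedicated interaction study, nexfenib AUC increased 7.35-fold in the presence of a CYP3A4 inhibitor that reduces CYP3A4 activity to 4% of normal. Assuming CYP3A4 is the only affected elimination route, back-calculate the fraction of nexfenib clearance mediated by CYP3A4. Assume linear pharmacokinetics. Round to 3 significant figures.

Call the CYP3A4 fraction fm. After the interaction, CL_new/CL_old = fm × 0.04 + (1 − fm).
AUC ratio = 1 / (new CL fraction), so new CL fraction = 1 / 7.35 = 0.1361.
fm × 0.04 + 1 − fm = 0.1361  ⇒  fm × (0.04 − 1) = −0.8639  ⇒  fm = 0.900.

0.900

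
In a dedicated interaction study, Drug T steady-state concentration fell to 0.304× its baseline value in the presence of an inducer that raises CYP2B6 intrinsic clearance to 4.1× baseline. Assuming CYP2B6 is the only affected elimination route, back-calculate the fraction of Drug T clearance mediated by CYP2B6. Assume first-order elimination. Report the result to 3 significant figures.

CL'/CL = 1 / 0.304 = 3.289
4.1·fm + (1 − fm) = 3.289
fm = (3.289 − 1) / (4.1 − 1) = 0.739

0.739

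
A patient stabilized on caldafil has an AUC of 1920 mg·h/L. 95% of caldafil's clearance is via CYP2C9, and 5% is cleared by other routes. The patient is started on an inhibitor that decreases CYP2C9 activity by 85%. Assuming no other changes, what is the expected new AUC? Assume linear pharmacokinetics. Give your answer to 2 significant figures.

The CYP2C9 pathway (95% of clearance) drops to 0.15× activity: 0.95 × 0.15 = 0.1425.
Non-CYP routes (5%) are unchanged.
CL_new/CL_old = 0.1425 + 0.05 = 0.1925.
With dosing unchanged, AUC scales as 1/CL: 1920 / 0.1925 = 1.0 × 10⁴ mg·h/L.

1.0 × 10⁴ mg·h/L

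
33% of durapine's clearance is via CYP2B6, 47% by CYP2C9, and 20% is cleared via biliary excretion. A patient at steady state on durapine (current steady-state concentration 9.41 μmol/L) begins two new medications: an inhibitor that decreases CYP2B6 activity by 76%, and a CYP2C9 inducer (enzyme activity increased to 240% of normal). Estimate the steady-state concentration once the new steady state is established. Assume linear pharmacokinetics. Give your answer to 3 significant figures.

6.69 μmol/L

The CYP2B6 pathway (33% of clearance) falls to 0.24× activity: 0.33 × 0.24 = 0.0792.
The CYP2C9 pathway (47% of clearance) increases to 2.4× activity: 0.47 × 2.4 = 1.128.
Non-CYP routes (20%) are unchanged.
New clearance relative to baseline: 0.0792 + 1.128 + 0.2 = 1.4072.
New steady-state concentration = 9.41 / 1.4072 = 6.69 μmol/L (concentration scales inversely with clearance).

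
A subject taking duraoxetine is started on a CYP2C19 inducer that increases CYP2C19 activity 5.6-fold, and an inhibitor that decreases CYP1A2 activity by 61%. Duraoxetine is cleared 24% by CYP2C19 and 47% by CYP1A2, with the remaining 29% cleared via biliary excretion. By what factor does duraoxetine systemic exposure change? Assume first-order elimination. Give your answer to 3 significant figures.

0.550

The CYP2C19 pathway (24% of clearance) rises to 5.6× activity: 0.24 × 5.6 = 1.344.
The CYP1A2 pathway (47% of clearance) drops to 0.39× activity: 0.47 × 0.39 = 0.1833.
The remaining 29% of clearance is unaffected.
CL_new/CL_old = 1.344 + 0.1833 + 0.29 = 1.8173.
Net systemic exposure ratio = 1 / 1.8173 = 0.550.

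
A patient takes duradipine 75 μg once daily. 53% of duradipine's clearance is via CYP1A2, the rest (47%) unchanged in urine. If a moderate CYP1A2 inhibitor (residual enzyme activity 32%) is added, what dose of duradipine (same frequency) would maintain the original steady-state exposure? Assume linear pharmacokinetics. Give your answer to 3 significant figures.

CYP1A2: 0.53 × 0.32 = 0.1696
Other: 0.47 (unchanged)
Relative clearance = 0.1696 + 0.47 = 0.6396.
Exposure is unchanged when dose changes in proportion to clearance. New dose = 75 μg × 0.6396 = 48.0 μg.

48.0 μg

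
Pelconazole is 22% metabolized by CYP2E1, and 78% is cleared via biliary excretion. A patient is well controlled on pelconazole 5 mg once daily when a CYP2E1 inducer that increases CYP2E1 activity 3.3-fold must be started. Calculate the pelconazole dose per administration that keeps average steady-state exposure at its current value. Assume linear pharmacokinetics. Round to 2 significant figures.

7.5 mg

The CYP2E1 pathway (22% of clearance) increases to 3.3× activity: 0.22 × 3.3 = 0.726.
Non-CYP routes (78%) are unchanged.
CL_new/CL_old = 0.726 + 0.78 = 1.506.
Css,avg = (dose rate)/CL, so holding Css fixed requires dose ∝ CL: 5 × 1.506 = 7.5 mg.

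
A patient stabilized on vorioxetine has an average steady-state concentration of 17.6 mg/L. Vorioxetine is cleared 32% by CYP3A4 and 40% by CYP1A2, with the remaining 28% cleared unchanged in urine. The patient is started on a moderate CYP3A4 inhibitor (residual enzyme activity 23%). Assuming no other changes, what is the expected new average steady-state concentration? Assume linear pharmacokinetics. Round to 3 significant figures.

The CYP3A4 pathway (32% of clearance) is reduced to 0.23× activity: 0.32 × 0.23 = 0.0736.
CYP1A2 (40%) and the residual 28% are unaffected.
New clearance relative to baseline: 0.0736 + 0.4 + 0.28 = 0.7536.
New average steady-state concentration = baseline ÷ relative clearance = 17.6 / 0.7536 = 23.4 mg/L.

23.4 mg/L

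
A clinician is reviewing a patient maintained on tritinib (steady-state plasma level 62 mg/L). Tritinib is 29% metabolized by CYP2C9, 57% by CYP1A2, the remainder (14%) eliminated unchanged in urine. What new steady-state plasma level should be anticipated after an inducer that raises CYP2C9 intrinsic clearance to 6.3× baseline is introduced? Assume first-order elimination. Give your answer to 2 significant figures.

The CYP2C9 pathway (29% of clearance) increases to 6.3× activity: 0.29 × 6.3 = 1.827.
CYP1A2 (57%) and the residual 14% are unaffected.
Relative clearance = 1.827 + 0.57 + 0.14 = 2.537.
With dosing unchanged, steady-state plasma level scales as 1/CL: 62 / 2.537 = 24 mg/L.

24 mg/L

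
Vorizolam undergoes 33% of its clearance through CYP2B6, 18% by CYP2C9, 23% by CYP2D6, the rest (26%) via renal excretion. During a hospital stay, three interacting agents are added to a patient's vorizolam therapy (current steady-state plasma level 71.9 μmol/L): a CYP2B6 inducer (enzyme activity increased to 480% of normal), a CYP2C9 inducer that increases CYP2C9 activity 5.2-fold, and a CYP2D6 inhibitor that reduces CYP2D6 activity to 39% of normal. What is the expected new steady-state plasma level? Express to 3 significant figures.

The CYP2B6 pathway (33% of clearance) increases to 4.8× activity: 0.33 × 4.8 = 1.584.
The CYP2C9 pathway (18% of clearance) is boosted to 5.2× activity: 0.18 × 5.2 = 0.936.
The CYP2D6 pathway (23% of clearance) is reduced to 0.39× activity: 0.23 × 0.39 = 0.0897.
Non-CYP routes (26%) are unchanged.
CL_new/CL_old = 1.584 + 0.936 + 0.0897 + 0.26 = 2.8697.
Dividing the baseline by the relative clearance: 71.9 / 2.8697 = 25.1 μmol/L.

25.1 μmol/L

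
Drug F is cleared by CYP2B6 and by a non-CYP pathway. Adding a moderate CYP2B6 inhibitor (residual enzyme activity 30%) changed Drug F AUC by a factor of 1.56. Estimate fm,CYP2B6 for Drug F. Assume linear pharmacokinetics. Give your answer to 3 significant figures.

Let fm be the CYP2B6 fraction. New clearance relative to baseline = fm × 0.3 + (1 − fm).
AUC ratio = 1 / (new CL fraction), so new CL fraction = 1 / 1.56 = 0.641.
fm × 0.3 + 1 − fm = 0.641  ⇒  fm × (0.3 − 1) = −0.359  ⇒  fm = 0.513.

0.513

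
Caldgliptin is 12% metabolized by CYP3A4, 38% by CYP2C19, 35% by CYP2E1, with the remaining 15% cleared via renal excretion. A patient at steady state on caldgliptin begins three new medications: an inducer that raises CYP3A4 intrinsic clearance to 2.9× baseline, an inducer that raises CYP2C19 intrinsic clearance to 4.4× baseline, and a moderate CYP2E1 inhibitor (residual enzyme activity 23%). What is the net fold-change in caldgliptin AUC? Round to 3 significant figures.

0.444

The CYP3A4 pathway (12% of clearance) is boosted to 2.9× activity: 0.12 × 2.9 = 0.348.
The CYP2C19 pathway (38% of clearance) increases to 4.4× activity: 0.38 × 4.4 = 1.672.
The CYP2E1 pathway (35% of clearance) is reduced to 0.23× activity: 0.35 × 0.23 = 0.0805.
Non-CYP routes (15%) are unchanged.
New clearance relative to baseline: 0.348 + 1.672 + 0.0805 + 0.15 = 2.2505.
Because AUC varies inversely with clearance, the combined effect is 1 / 2.2505 = 0.444.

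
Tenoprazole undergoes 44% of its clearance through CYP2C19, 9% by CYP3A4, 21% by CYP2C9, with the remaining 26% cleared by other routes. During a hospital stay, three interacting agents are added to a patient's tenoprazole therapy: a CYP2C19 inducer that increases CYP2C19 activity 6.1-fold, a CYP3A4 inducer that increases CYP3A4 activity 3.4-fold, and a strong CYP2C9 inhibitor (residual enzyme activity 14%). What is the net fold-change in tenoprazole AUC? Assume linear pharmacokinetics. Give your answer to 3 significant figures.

CYP2C19: 0.44 × 6.1 = 2.684
CYP3A4: 0.09 × 3.4 = 0.306
CYP2C9: 0.21 × 0.14 = 0.0294
Other: 0.26 (unchanged)
CL_new/CL_old = 2.684 + 0.306 + 0.0294 + 0.26 = 3.2794.
Because AUC varies inversely with clearance, the combined effect is 1 / 3.2794 = 0.305.

0.305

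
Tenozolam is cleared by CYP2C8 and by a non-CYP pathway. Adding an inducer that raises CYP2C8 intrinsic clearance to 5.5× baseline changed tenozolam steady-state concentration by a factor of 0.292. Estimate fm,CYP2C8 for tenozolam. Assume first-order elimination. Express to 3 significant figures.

CL'/CL = 1 / 0.292 = 3.425
5.5·fm + (1 − fm) = 3.425
fm = (3.425 − 1) / (5.5 − 1) = 0.539

0.539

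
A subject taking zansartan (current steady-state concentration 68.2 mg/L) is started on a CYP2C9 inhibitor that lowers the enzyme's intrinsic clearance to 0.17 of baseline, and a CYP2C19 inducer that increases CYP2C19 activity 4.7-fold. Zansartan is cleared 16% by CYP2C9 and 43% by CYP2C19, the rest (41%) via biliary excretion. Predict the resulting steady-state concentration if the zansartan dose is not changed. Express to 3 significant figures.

CYP2C9: 0.16 × 0.17 = 0.0272
CYP2C19: 0.43 × 4.7 = 2.021
Other: 0.41 (unchanged)
CL_new/CL_old = 0.0272 + 2.021 + 0.41 = 2.4582.
Dividing the baseline by the relative clearance: 68.2 / 2.4582 = 27.7 mg/L.

27.7 mg/L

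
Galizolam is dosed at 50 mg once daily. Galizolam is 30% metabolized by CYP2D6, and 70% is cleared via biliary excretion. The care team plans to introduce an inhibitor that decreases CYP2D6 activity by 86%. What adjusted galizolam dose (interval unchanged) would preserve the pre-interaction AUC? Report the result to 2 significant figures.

CYP2D6: 0.3 × 0.14 = 0.042
Other: 0.7 (unchanged)
New clearance relative to baseline: 0.042 + 0.7 = 0.742.
To maintain the same steady-state level, dose must scale with clearance: new dose = 50 × 0.742 = 37 mg.

37 mg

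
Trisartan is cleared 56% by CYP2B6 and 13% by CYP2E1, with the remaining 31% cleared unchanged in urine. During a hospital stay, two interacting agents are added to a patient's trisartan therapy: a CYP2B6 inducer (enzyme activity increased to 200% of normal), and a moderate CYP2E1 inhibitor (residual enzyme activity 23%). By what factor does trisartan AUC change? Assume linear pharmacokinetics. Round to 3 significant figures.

0.685

CYP2B6: 0.56 × 2 = 1.12
CYP2E1: 0.13 × 0.23 = 0.0299
Other: 0.31 (unchanged)
New clearance relative to baseline: 1.12 + 0.0299 + 0.31 = 1.4599.
AUC ∝ 1/CL: fold-change = 1 / 1.4599 = 0.685.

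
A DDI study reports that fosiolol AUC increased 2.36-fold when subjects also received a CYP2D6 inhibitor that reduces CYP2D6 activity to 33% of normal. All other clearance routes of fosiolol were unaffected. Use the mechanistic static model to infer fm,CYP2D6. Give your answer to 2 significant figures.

0.86

Write x for the fraction cleared via CYP2D6. The observed AUC change means clearance fell to 1/2.36 = 0.4237 of baseline.
Only the CYP2D6 route changed, so 0.4237 = x·0.33 + (1 − x), giving x = 0.86.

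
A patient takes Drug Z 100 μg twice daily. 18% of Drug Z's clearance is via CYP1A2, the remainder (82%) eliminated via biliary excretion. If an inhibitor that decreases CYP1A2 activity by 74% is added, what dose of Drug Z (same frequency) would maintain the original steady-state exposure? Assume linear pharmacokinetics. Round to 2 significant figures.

CYP1A2: 0.18 × 0.26 = 0.0468
Other: 0.82 (unchanged)
Relative clearance = 0.0468 + 0.82 = 0.8668.
Exposure is unchanged when dose changes in proportion to clearance. New dose = 100 μg × 0.8668 = 87 μg.

87 μg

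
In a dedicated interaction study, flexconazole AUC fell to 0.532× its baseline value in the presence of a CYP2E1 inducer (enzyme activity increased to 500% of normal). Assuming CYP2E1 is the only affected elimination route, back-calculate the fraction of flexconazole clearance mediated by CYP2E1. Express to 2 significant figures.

CL'/CL = 1 / 0.532 = 1.88
5·fm + (1 − fm) = 1.88
fm = (1.88 − 1) / (5 − 1) = 0.22

0.22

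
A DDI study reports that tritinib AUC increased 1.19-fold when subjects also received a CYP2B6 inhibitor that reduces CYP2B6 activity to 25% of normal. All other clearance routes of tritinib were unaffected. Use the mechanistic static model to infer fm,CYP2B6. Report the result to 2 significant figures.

CL'/CL = 1 / 1.19 = 0.8403
0.25·fm + (1 − fm) = 0.8403
fm = (0.8403 − 1) / (0.25 − 1) = 0.21

0.21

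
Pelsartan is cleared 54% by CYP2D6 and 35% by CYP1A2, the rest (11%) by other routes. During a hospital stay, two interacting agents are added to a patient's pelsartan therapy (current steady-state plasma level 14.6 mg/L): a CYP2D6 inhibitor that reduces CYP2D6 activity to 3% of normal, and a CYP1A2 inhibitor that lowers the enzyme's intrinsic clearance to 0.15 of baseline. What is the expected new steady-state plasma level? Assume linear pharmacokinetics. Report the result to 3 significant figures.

CYP2D6: 0.54 × 0.03 = 0.0162
CYP1A2: 0.35 × 0.15 = 0.0525
Other: 0.11 (unchanged)
Relative clearance = 0.0162 + 0.0525 + 0.11 = 0.1787.
New steady-state plasma level = 14.6 / 0.1787 = 81.7 mg/L (concentration scales inversely with clearance).

81.7 mg/L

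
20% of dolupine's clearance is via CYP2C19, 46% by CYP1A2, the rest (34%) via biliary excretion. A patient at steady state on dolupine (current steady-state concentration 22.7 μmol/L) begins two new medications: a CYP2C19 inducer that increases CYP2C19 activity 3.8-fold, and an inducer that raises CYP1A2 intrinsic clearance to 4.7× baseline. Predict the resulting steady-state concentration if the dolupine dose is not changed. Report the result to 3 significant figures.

6.96 μmol/L

CYP2C19: 0.2 × 3.8 = 0.76
CYP1A2: 0.46 × 4.7 = 2.162
Other: 0.34 (unchanged)
CL_new/CL_old = 0.76 + 2.162 + 0.34 = 3.262.
Dividing the baseline by the relative clearance: 22.7 / 3.262 = 6.96 μmol/L.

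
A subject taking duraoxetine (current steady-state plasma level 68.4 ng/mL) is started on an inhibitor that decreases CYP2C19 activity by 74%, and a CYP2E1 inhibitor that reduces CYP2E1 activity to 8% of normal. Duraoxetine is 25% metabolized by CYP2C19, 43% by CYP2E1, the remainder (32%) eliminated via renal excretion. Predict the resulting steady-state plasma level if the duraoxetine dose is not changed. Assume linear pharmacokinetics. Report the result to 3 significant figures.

163 ng/mL

The CYP2C19 pathway (25% of clearance) falls to 0.26× activity: 0.25 × 0.26 = 0.065.
The CYP2E1 pathway (43% of clearance) drops to 0.08× activity: 0.43 × 0.08 = 0.0344.
The remaining 32% of clearance is unaffected.
New clearance relative to baseline: 0.065 + 0.0344 + 0.32 = 0.4194.
Steady-state plasma level ∝ 1/CL: new value = 68.4 / 0.4194 = 163 ng/mL.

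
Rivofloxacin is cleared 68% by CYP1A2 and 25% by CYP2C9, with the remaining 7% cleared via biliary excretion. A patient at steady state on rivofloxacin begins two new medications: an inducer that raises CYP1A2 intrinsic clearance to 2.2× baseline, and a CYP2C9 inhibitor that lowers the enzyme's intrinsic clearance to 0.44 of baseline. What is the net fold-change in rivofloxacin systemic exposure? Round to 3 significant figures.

0.597

The CYP1A2 pathway (68% of clearance) is boosted to 2.2× activity: 0.68 × 2.2 = 1.496.
The CYP2C9 pathway (25% of clearance) falls to 0.44× activity: 0.25 × 0.44 = 0.11.
The remaining 7% of clearance is unaffected.
Relative clearance = 1.496 + 0.11 + 0.07 = 1.676.
Because systemic exposure varies inversely with clearance, the combined effect is 1 / 1.676 = 0.597.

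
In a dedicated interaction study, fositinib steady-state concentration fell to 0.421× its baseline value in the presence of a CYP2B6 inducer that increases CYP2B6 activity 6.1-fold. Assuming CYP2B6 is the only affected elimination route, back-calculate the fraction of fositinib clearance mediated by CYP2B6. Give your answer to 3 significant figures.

Let x = fm,CYP2B6. Because steady-state concentration ∝ 1/CL, relative clearance rose to 1/0.421 = 2.375.
Only the CYP2B6 route changed, so 2.375 = x·6.1 + (1 − x), giving x = 0.270.

0.270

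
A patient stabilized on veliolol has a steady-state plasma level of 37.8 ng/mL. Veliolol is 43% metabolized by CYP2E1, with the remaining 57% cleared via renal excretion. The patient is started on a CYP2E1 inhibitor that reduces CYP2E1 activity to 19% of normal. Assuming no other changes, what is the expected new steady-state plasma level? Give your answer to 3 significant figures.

58.0 ng/mL

CYP2E1: 0.43 × 0.19 = 0.0817
Other: 0.57 (unchanged)
New clearance relative to baseline: 0.0817 + 0.57 = 0.6517.
New steady-state plasma level = baseline ÷ relative clearance = 37.8 / 0.6517 = 58.0 ng/mL.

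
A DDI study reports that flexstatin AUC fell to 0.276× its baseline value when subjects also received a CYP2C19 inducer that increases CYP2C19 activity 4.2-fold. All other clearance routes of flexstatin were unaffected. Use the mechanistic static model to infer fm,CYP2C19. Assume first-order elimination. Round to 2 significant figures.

Let fm be the CYP2C19 fraction. New clearance relative to baseline = fm × 4.2 + (1 − fm).
AUC ratio = 1 / (new CL fraction), so new CL fraction = 1 / 0.276 = 3.623.
fm × 4.2 + 1 − fm = 3.623  ⇒  fm × (4.2 − 1) = 2.623  ⇒  fm = 0.82.

0.82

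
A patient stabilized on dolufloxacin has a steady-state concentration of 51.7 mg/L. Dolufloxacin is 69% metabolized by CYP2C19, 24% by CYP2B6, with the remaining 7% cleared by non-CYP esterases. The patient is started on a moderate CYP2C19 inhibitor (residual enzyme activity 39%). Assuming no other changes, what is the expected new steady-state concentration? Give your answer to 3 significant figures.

The CYP2C19 pathway (69% of clearance) drops to 0.39× activity: 0.69 × 0.39 = 0.2691.
CYP2B6 (24%) and the residual 7% are unaffected.
Relative clearance = 0.2691 + 0.24 + 0.07 = 0.5791.
Steady-state concentration ∝ 1/CL, so new value = 51.7 / 0.5791 = 89.3 mg/L.

89.3 mg/L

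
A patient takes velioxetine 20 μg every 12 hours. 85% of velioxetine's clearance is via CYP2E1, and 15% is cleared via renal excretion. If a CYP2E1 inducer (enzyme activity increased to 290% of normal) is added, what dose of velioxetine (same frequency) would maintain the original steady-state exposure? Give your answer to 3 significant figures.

52.3 μg

CYP2E1: 0.85 × 2.9 = 2.465
Other: 0.15 (unchanged)
CL_new/CL_old = 2.465 + 0.15 = 2.615.
Css,avg = (dose rate)/CL, so holding Css fixed requires dose ∝ CL: 20 × 2.615 = 52.3 μg.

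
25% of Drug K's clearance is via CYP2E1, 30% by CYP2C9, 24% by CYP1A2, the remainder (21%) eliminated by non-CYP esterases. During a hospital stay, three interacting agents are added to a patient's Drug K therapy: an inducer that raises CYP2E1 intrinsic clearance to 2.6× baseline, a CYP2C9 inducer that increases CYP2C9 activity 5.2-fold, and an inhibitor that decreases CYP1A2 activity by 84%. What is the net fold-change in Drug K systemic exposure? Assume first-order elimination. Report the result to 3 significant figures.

0.407

The CYP2E1 pathway (25% of clearance) rises to 2.6× activity: 0.25 × 2.6 = 0.65.
The CYP2C9 pathway (30% of clearance) rises to 5.2× activity: 0.3 × 5.2 = 1.56.
The CYP1A2 pathway (24% of clearance) is reduced to 0.16× activity: 0.24 × 0.16 = 0.0384.
Non-CYP routes (21%) are unchanged.
Relative clearance = 0.65 + 1.56 + 0.0384 + 0.21 = 2.4584.
Systemic exposure ∝ 1/CL: fold-change = 1 / 2.4584 = 0.407.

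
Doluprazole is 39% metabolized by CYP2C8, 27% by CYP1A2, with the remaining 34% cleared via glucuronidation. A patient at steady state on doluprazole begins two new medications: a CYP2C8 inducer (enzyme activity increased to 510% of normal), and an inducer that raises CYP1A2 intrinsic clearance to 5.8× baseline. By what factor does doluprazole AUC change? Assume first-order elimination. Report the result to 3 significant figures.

0.257

CYP2C8: 0.39 × 5.1 = 1.989
CYP1A2: 0.27 × 5.8 = 1.566
Other: 0.34 (unchanged)
CL_new/CL_old = 1.989 + 1.566 + 0.34 = 3.895.
Net AUC ratio = 1 / 3.895 = 0.257.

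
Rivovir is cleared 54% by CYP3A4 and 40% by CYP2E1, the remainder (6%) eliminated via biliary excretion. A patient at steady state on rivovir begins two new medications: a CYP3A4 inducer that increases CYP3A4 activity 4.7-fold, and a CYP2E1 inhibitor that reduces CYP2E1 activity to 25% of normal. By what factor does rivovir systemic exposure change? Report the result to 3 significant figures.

0.371

The CYP3A4 pathway (54% of clearance) increases to 4.7× activity: 0.54 × 4.7 = 2.538.
The CYP2E1 pathway (40% of clearance) drops to 0.25× activity: 0.4 × 0.25 = 0.1.
Non-CYP routes (6%) are unchanged.
New clearance relative to baseline: 2.538 + 0.1 + 0.06 = 2.698.
Net systemic exposure ratio = 1 / 2.698 = 0.371.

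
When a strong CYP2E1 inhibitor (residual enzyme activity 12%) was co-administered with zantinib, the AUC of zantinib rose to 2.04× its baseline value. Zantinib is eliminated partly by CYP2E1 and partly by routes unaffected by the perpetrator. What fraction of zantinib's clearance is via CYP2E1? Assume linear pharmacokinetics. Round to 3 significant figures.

Let x = fm,CYP2E1. Because AUC ∝ 1/CL, relative clearance fell to 1/2.04 = 0.4902.
Only the CYP2E1 route changed, so 0.4902 = x·0.12 + (1 − x), giving x = 0.579.

0.579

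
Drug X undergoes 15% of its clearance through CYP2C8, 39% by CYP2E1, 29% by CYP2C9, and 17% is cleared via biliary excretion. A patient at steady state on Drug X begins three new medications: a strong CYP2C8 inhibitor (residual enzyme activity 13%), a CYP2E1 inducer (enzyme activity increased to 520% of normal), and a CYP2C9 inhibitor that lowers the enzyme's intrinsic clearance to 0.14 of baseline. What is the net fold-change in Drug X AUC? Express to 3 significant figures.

0.443

CYP2C8: 0.15 × 0.13 = 0.0195
CYP2E1: 0.39 × 5.2 = 2.028
CYP2C9: 0.29 × 0.14 = 0.0406
Other: 0.17 (unchanged)
New clearance relative to baseline: 0.0195 + 2.028 + 0.0406 + 0.17 = 2.2581.
Because AUC varies inversely with clearance, the combined effect is 1 / 2.2581 = 0.443.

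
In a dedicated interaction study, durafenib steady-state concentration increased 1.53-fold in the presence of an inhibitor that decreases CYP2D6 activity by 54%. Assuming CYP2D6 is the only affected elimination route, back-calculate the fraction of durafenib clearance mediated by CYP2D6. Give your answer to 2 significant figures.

0.64

CL'/CL = 1 / 1.53 = 0.6536
0.46·fm + (1 − fm) = 0.6536
fm = (0.6536 − 1) / (0.46 − 1) = 0.64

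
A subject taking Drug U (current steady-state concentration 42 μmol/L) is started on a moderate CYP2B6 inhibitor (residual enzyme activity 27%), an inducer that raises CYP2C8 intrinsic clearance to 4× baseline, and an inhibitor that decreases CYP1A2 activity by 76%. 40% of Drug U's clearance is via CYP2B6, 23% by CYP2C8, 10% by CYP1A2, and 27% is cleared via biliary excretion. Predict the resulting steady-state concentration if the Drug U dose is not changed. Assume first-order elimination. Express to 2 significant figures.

32 μmol/L

CYP2B6: 0.4 × 0.27 = 0.108
CYP2C8: 0.23 × 4 = 0.92
CYP1A2: 0.1 × 0.24 = 0.024
Other: 0.27 (unchanged)
Relative clearance = 0.108 + 0.92 + 0.024 + 0.27 = 1.322.
New steady-state concentration = 42 / 1.322 = 32 μmol/L (concentration scales inversely with clearance).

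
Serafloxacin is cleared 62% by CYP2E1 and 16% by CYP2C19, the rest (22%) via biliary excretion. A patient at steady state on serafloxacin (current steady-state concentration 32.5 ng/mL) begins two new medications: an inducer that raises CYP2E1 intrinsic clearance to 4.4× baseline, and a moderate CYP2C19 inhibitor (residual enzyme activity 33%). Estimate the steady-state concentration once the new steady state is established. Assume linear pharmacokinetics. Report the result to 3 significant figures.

The CYP2E1 pathway (62% of clearance) is boosted to 4.4× activity: 0.62 × 4.4 = 2.728.
The CYP2C19 pathway (16% of clearance) falls to 0.33× activity: 0.16 × 0.33 = 0.0528.
The remaining 22% of clearance is unaffected.
New clearance relative to baseline: 2.728 + 0.0528 + 0.22 = 3.0008.
New steady-state concentration = 32.5 / 3.0008 = 10.8 ng/mL (concentration scales inversely with clearance).

10.8 ng/mL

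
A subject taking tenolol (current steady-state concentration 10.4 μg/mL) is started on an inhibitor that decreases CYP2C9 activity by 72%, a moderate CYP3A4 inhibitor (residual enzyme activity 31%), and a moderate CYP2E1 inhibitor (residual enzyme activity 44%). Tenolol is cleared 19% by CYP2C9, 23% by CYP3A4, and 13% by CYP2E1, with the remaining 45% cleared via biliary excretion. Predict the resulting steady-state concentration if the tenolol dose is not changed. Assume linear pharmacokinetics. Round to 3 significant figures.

The CYP2C9 pathway (19% of clearance) is reduced to 0.28× activity: 0.19 × 0.28 = 0.0532.
The CYP3A4 pathway (23% of clearance) falls to 0.31× activity: 0.23 × 0.31 = 0.0713.
The CYP2E1 pathway (13% of clearance) falls to 0.44× activity: 0.13 × 0.44 = 0.0572.
Non-CYP routes (45%) are unchanged.
CL_new/CL_old = 0.0532 + 0.0713 + 0.0572 + 0.45 = 0.6317.
New steady-state concentration = 10.4 / 0.6317 = 16.5 μg/mL (concentration scales inversely with clearance).

16.5 μg/mL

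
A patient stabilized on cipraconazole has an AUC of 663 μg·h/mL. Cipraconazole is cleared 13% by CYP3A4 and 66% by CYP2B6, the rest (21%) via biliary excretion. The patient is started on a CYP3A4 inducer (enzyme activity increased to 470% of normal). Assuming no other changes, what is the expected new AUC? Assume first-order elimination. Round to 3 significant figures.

The CYP3A4 pathway (13% of clearance) increases to 4.7× activity: 0.13 × 4.7 = 0.611.
CYP2B6 (66%) and the residual 21% are unaffected.
Relative clearance = 0.611 + 0.66 + 0.21 = 1.481.
AUC ∝ 1/CL, so new value = 663 / 1.481 = 448 μg·h/mL.

448 μg·h/mL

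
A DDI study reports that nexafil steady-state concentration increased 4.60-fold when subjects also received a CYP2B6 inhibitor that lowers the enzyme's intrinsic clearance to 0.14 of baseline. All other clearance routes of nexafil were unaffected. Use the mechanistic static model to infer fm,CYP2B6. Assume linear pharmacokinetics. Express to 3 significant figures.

0.910

CL'/CL = 1 / 4.60 = 0.2174
0.14·fm + (1 − fm) = 0.2174
fm = (0.2174 − 1) / (0.14 − 1) = 0.910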